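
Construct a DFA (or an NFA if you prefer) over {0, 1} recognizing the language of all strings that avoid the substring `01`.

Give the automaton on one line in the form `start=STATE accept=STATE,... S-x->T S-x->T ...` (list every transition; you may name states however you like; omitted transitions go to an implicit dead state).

Track partial matches of the forbidden pattern `01`. State q2 is a dead state reached once `01` has occurred; every other state accepts. q0 means no part of `01` is currently matched.
        0   1  
>* q0   q1  q0 
 * q1   q1  q2 
   q2   q2  q2 
(> = start, * = accepting)

start=q0 accept=q0,q1 q0-0->q1 q0-1->q0 q1-0->q1 q1-1->q2 q2-0->q2 q2-1->q2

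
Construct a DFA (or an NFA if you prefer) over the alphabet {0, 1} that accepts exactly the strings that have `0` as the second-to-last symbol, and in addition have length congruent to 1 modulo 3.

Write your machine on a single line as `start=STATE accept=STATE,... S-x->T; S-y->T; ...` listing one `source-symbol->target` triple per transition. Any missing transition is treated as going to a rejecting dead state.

Handle the two conditions separately and then intersect. One (7 states) tracks the last 2 symbols read; the other (3 states) tracks the input length modulo 3. Each combined state is a pair, one component from each; accept when both components accept.
A 15-state machine:
          0    1  
>  q0     q1   q2 
   q1     q3   q4 
   q2     q5   q6 
   q3     q7   q8 
   q4     q9  q10 
   q5     q7   q8 
   q6     q9  q10 
   q7    q11  q12 
   q8    q13  q14 
   q9    q11  q12 
   q10   q13  q14 
 * q11    q3   q4 
 * q12    q5   q6 
   q13    q3   q4 
   q14    q5   q6 
(> = start, * = accepting)

start=q0; accept=q11,q12; q0-0->q1; q0-1->q2; q1-0->q3; q1-1->q4; q2-0->q5; q2-1->q6; q3-0->q7; q3-1->q8; q4-0->q9; q4-1->q10; q5-0->q7; q5-1->q8; q6-0->q9; q6-1->q10; q7-0->q11; q7-1->q12; q8-0->q13; q8-1->q14; q9-0->q11; q9-1->q12; q10-0->q13; q10-1->q14; q11-0->q3; q11-1->q4; q12-0->q5; q12-1->q6; q13-0->q3; q13-1->q4; q14-0->q5; q14-1->q6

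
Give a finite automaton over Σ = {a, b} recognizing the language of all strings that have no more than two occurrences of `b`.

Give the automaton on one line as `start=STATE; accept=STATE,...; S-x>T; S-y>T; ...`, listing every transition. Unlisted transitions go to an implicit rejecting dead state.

start=q0; accept=q0,q1,q2; q0-a>q0; q0-b>q1; q1-a>q1; q1-b>q2; q2-a>q2; q2-b>q3; q3-a>q3; q3-b>q3

Count `b`s, saturating at 3: states q0 through q2 mean 0 through 2 `b`s seen; q3 means more than 2. Each `b` increments (capped at q3); other symbols loop. Accept from {q0, q1, q2}.
4 states suffice.
        a   b  
>* q0   q0  q1 
 * q1   q1  q2 
 * q2   q2  q3 
   q3   q3  q3 
(> = start, * = accepting)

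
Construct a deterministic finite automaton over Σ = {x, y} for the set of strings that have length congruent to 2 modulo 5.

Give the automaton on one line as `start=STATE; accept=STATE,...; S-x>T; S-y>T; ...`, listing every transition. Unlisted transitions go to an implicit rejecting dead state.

start=A; accept=C; A-x>B; A-y>B; B-x>C; B-y>C; C-x>D; C-y>D; D-x>E; D-y>E; E-x>A; E-y>A

Count input length modulo 5: every symbol advances one step around the cycle A → B → C → D → E → A. Accept at C.
With 5 states:
       x  y 
>  A   B  B 
   B   C  C 
 * C   D  D 
   D   E  E 
   E   A  A 
(> = start, * = accepting)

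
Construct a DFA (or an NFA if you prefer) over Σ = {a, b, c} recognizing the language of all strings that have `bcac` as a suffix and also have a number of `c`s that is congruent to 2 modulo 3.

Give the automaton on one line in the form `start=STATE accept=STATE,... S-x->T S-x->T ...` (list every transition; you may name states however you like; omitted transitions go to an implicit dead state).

start=S0 accept=S6 S0-a->S0 S0-b->S1 S0-c->S2 S1-a->S0 S1-b->S1 S1-c->S3 S2-a->S2 S2-b->S2 S2-c->S4 S3-a->S5 S3-b->S2 S3-c->S4 S4-a->S4 S4-b->S4 S4-c->S0 S5-a->S2 S5-b->S2 S5-c->S6 S6-a->S4 S6-b->S4 S6-c->S0

Build one automaton per condition and run them in lockstep. One (5 states) tracks how much of the suffix `bcac` has currently been matched; the other (3 states) tracks the count of `c`s modulo 3. Each combined state is a pair, one component from each; accept when both components accept. Equivalent product states are then merged.
        a   b   c  
>  S0   S0  S1  S2 
   S1   S0  S1  S3 
   S2   S2  S2  S4 
   S3   S5  S2  S4 
   S4   S4  S4  S0 
   S5   S2  S2  S6 
 * S6   S4  S4  S0 
(> = start, * = accepting)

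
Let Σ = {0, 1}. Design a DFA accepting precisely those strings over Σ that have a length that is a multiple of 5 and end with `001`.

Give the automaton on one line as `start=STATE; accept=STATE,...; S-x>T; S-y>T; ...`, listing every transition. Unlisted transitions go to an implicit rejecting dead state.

Run two small machines in parallel and take their product. One (5 states) tracks the input length modulo 5; the other (4 states) tracks how much of the suffix `001` has currently been matched. Each combined state is a pair, one component from each; accept when both components accept.
20 states suffice.
       0  1 
>  A   B  C 
   B   D  E 
   C   F  E 
   D   G  H 
   E   I  J 
   F   G  J 
   G   K  L 
   H   M  N 
   I   K  N 
   J   M  N 
   K   O  P 
   L   Q  A 
   M   O  A 
   N   Q  A 
   O   R  S 
 * P   B  C 
   Q   R  C 
   R   D  T 
   S   F  E 
   T   I  J 
(> = start, * = accepting)

start=A; accept=P; A-0>B; A-1>C; B-0>D; B-1>E; C-0>F; C-1>E; D-0>G; D-1>H; E-0>I; E-1>J; F-0>G; F-1>J; G-0>K; G-1>L; H-0>M; H-1>N; I-0>K; I-1>N; J-0>M; J-1>N; K-0>O; K-1>P; L-0>Q; L-1>A; M-0>O; M-1>A; N-0>Q; N-1>A; O-0>R; O-1>S; P-0>B; P-1>C; Q-0>R; Q-1>C; R-0>D; R-1>T; S-0>F; S-1>E; T-0>I; T-1>J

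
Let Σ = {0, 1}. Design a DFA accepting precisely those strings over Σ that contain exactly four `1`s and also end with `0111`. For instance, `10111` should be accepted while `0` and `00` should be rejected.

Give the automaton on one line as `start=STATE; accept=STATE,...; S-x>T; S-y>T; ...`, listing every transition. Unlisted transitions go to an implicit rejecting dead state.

Handle the two conditions separately and then intersect. The first has 6 states tracking the count of `1`s, saturating at 5; the second has 5 states tracking how much of the suffix `0111` has currently been matched. A product state is a pair (one from each), accepting exactly when both do. Equivalent product states are then merged.
        0   1  
>  s0   s0  s1 
   s1   s2  s3 
   s2   s2  s4 
   s3   s3  s3 
   s4   s3  s5 
   s5   s3  s6 
 * s6   s3  s3 
(> = start, * = accepting)

start=s0; accept=s6; s0-0>s0; s0-1>s1; s1-0>s2; s1-1>s3; s2-0>s2; s2-1>s4; s3-0>s3; s3-1>s3; s4-0>s3; s4-1>s5; s5-0>s3; s5-1>s6; s6-0>s3; s6-1>s3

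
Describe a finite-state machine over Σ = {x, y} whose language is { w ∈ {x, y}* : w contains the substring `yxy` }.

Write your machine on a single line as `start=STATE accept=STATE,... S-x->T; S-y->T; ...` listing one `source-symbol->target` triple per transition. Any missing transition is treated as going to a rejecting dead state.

States S0..S2 record the length of the longest prefix of `yxy` that matches the current input suffix. Reaching S3 means `yxy` has been seen, and we stay there forever. Accept from S3.
        x   y  
>  S0   S0  S1 
   S1   S2  S1 
   S2   S0  S3 
 * S3   S3  S3 
(> = start, * = accepting)

start=S0; accept=S3; S0-x->S0; S0-y->S1; S1-x->S2; S1-y->S1; S2-x->S0; S2-y->S3; S3-x->S3; S3-y->S3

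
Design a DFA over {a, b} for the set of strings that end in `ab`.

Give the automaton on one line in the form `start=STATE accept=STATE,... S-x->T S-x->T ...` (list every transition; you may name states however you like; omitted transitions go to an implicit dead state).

Let each state record the length of the longest suffix of the input read so far that is also a prefix of `ab`. s1 means the last symbol is `a`; s2 means the last 2 symbols are `ab`. Accept only at s2, where the string currently ends in `ab`.
        a   b  
>  s0   s1  s0 
   s1   s1  s2 
 * s2   s1  s0 
(> = start, * = accepting)

start=s0 accept=s2 s0-a->s1 s0-b->s0 s1-a->s1 s1-b->s2 s2-a->s1 s2-b->s0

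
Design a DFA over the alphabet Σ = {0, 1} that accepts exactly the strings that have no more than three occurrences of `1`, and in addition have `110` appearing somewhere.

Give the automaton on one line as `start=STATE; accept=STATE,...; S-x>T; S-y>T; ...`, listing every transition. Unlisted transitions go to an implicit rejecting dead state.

start=A; accept=F,I; A-0>A; A-1>B; B-0>C; B-1>D; C-0>C; C-1>E; D-0>F; D-1>G; E-0>H; E-1>G; F-0>F; F-1>I; G-0>I; G-1>H; H-0>H; H-1>H; I-0>I; I-1>H

Handle the two conditions separately and then intersect. One (5 states) tracks the count of `1`s, saturating at 4; the other (4 states) tracks whether and how much of `110` has been seen. Each combined state is a pair, one component from each; accept when both components accept. After merging equivalent states the machine shrinks.
       0  1 
>  A   A  B 
   B   C  D 
   C   C  E 
   D   F  G 
   E   H  G 
 * F   F  I 
   G   I  H 
   H   H  H 
 * I   I  H 
(> = start, * = accepting)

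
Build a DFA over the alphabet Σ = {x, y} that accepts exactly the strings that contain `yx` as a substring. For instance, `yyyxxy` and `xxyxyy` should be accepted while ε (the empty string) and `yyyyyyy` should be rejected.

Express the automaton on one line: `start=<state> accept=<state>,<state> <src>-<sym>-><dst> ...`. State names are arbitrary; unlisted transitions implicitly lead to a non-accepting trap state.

States A..B record the length of the longest prefix of `yx` that matches the current input suffix. Reaching C means `yx` has been seen, and we stay there forever. Accept from C.
       x  y 
>  A   A  B 
   B   C  B 
 * C   C  C 
(> = start, * = accepting)

start=A accept=C A-x->A A-y->B B-x->C B-y->B C-x->C C-y->C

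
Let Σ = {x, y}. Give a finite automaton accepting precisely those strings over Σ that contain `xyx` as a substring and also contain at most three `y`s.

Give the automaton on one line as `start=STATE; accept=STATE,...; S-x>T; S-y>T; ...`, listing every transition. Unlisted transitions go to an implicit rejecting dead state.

start=q0; accept=q6,q10,q14; q0-x>q1; q0-y>q2; q1-x>q1; q1-y>q3; q2-x>q4; q2-y>q5; q3-x>q6; q3-y>q5; q4-x>q4; q4-y>q7; q5-x>q8; q5-y>q9; q6-x>q6; q6-y>q10; q7-x>q10; q7-y>q9; q8-x>q8; q8-y>q11; q9-x>q12; q9-y>q13; q10-x>q10; q10-y>q14; q11-x>q14; q11-y>q13; q12-x>q12; q12-y>q15; q13-x>q16; q13-y>q13; q14-x>q14; q14-y>q17; q15-x>q17; q15-y>q13; q16-x>q16; q16-y>q15; q17-x>q17; q17-y>q17

Run two small machines in parallel and take their product. One (4 states) tracks whether and how much of `xyx` has been seen; the other (5 states) tracks the count of `y`s, saturating at 4. Each combined state is a pair, one component from each; accept when both components accept.
With 18 states:
          x    y  
>  q0     q1   q2 
   q1     q1   q3 
   q2     q4   q5 
   q3     q6   q5 
   q4     q4   q7 
   q5     q8   q9 
 * q6     q6  q10 
   q7    q10   q9 
   q8     q8  q11 
   q9    q12  q13 
 * q10   q10  q14 
   q11   q14  q13 
   q12   q12  q15 
   q13   q16  q13 
 * q14   q14  q17 
   q15   q17  q13 
   q16   q16  q15 
   q17   q17  q17 
(> = start, * = accepting)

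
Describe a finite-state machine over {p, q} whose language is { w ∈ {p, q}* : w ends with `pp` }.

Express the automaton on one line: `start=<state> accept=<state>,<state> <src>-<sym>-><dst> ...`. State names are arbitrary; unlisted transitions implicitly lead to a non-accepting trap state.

start=S0 accept=S2 S0-p->S1 S0-q->S0 S1-p->S2 S1-q->S0 S2-p->S2 S2-q->S0

Let each state record the length of the longest suffix of the input read so far that is also a prefix of `pp`. S1 means the last symbol is `p`; S2 means the last 2 symbols are `pp`. Accept only at S2, where the string currently ends in `pp`.
        p   q  
>  S0   S1  S0 
   S1   S2  S0 
 * S2   S2  S0 
(> = start, * = accepting)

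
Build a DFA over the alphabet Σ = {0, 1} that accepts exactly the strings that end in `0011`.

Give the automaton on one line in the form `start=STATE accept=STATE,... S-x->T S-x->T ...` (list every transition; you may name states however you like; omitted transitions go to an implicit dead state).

Remember how much of `0011` the current input suffix matches. State s0 means no match yet; s1 means the last symbol is `0`; s2 means the last 2 symbols are `00`; s3 means the last 3 symbols are `001`; s4 means the last 4 symbols are `0011`. Only s4 accepts. On a mismatch, fall back to the longest proper suffix that is still a prefix of `0011`.
With 5 states:
        0   1  
>  s0   s1  s0 
   s1   s2  s0 
   s2   s2  s3 
   s3   s1  s4 
 * s4   s1  s0 
(> = start, * = accepting)

start=s0 accept=s4 s0-0->s1 s0-1->s0 s1-0->s2 s1-1->s0 s2-0->s2 s2-1->s3 s3-0->s1 s3-1->s4 s4-0->s1 s4-1->s0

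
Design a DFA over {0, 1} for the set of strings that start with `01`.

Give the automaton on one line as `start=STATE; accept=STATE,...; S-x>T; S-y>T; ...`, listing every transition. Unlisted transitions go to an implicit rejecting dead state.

Walk along `01` while the input agrees: from q0 take `0` to q1, and so on. Any deviation drops to the rejecting sink q3. Once q2 is reached the prefix is confirmed and every continuation is accepted.
A 4-state machine:
        0   1  
>  q0   q1  q3 
   q1   q3  q2 
 * q2   q2  q2 
   q3   q3  q3 
(> = start, * = accepting)

start=q0; accept=q2; q0-0>q1; q0-1>q3; q1-0>q3; q1-1>q2; q2-0>q2; q2-1>q2; q3-0>q3; q3-1>q3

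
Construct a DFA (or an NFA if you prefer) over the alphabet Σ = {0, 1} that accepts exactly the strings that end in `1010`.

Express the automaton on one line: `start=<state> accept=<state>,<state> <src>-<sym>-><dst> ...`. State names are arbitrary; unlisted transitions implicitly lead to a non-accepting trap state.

start=q0 accept=q4 q0-0->q0 q0-1->q1 q1-0->q2 q1-1->q1 q2-0->q0 q2-1->q3 q3-0->q4 q3-1->q1 q4-0->q0 q4-1->q3

Let each state record the length of the longest suffix of the input read so far that is also a prefix of `1010`. q1 means the last symbol is `1`; q2 means the last 2 symbols are `10`; q3 means the last 3 symbols are `101`; q4 means the last 4 symbols are `1010`. Accept only at q4, where the string currently ends in `1010`.
With 5 states:
        0   1  
>  q0   q0  q1 
   q1   q2  q1 
   q2   q0  q3 
   q3   q4  q1 
 * q4   q0  q3 
(> = start, * = accepting)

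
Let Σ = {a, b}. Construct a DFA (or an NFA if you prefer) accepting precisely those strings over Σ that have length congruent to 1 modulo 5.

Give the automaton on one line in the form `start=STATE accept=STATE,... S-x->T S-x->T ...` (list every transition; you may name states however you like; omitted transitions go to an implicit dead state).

Only the length mod 5 matters, so use a 5-cycle: from any state, every input symbol moves to the next state, wrapping S4 back to S0. Mark S1 accepting.
A 5-state machine:
        a   b  
>  S0   S1  S1 
 * S1   S2  S2 
   S2   S3  S3 
   S3   S4  S4 
   S4   S0  S0 
(> = start, * = accepting)

start=S0 accept=S1 S0-a->S1 S0-b->S1 S1-a->S2 S1-b->S2 S2-a->S3 S2-b->S3 S3-a->S4 S3-b->S4 S4-a->S0 S4-b->S0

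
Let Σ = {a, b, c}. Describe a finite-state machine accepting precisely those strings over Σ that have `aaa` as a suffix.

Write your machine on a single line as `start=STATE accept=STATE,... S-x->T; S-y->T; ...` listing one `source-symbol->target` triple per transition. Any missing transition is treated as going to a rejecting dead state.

Let each state record the length of the longest suffix of the input read so far that is also a prefix of `aaa`. s1 means the last symbol is `a`; s2 means the last 2 symbols are `aa`; s3 means the last 3 symbols are `aaa`. Accept only at s3, where the string currently ends in `aaa`.
A 4-state machine:
        a   b   c  
>  s0   s1  s0  s0 
   s1   s2  s0  s0 
   s2   s3  s0  s0 
 * s3   s3  s0  s0 
(> = start, * = accepting)

start=s0; accept=s3; s0-a->s1; s0-b->s0; s0-c->s0; s1-a->s2; s1-b->s0; s1-c->s0; s2-a->s3; s2-b->s0; s2-c->s0; s3-a->s3; s3-b->s0; s3-c->s0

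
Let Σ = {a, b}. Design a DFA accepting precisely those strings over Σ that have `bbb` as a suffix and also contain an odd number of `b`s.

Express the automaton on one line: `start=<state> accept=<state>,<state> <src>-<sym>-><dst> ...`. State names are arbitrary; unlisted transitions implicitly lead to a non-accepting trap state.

Handle the two conditions separately and then intersect. One (4 states) tracks how much of the suffix `bbb` has currently been matched; the other (2 states) tracks the count of `b`s modulo 2. Each combined state is a pair, one component from each; accept when both components accept. Equivalent product states are then merged.
With 5 states:
        a   b  
>  S0   S0  S1 
   S1   S2  S3 
   S2   S2  S0 
   S3   S0  S4 
 * S4   S2  S3 
(> = start, * = accepting)

start=S0 accept=S4 S0-a->S0 S0-b->S1 S1-a->S2 S1-b->S3 S2-a->S2 S2-b->S0 S3-a->S0 S3-b->S4 S4-a->S2 S4-b->S3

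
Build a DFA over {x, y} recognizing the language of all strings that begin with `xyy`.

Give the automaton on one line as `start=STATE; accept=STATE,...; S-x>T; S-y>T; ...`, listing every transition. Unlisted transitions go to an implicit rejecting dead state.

Check the first 3 symbols one by one: q0 through q2 record how many have matched `xyy` so far; any wrong symbol goes to the dead state q4. After all 3 match we enter the accepting sink q3.
With 5 states:
        x   y  
>  q0   q1  q4 
   q1   q4  q2 
   q2   q4  q3 
 * q3   q3  q3 
   q4   q4  q4 
(> = start, * = accepting)

start=q0; accept=q3; q0-x>q1; q0-y>q4; q1-x>q4; q1-y>q2; q2-x>q4; q2-y>q3; q3-x>q3; q3-y>q3; q4-x>q4; q4-y>q4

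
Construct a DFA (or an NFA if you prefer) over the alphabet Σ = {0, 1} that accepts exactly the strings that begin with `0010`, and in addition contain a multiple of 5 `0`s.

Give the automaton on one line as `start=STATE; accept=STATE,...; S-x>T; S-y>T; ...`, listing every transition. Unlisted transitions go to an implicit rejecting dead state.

start=S0; accept=S11; S0-0>S1; S0-1>S2; S1-0>S3; S1-1>S4; S2-0>S4; S2-1>S2; S3-0>S5; S3-1>S6; S4-0>S7; S4-1>S4; S5-0>S8; S5-1>S5; S6-0>S9; S6-1>S7; S7-0>S5; S7-1>S7; S8-0>S2; S8-1>S8; S9-0>S10; S9-1>S9; S10-0>S11; S10-1>S10; S11-0>S12; S11-1>S11; S12-0>S13; S12-1>S12; S13-0>S9; S13-1>S13

Handle the two conditions separately and then intersect. One (6 states) tracks whether the input so far still matches the prefix `0010`; the other (5 states) tracks the count of `0`s modulo 5. Each combined state is a pair, one component from each; accept when both components accept.
14 states suffice.
          0    1  
>  S0     S1   S2 
   S1     S3   S4 
   S2     S4   S2 
   S3     S5   S6 
   S4     S7   S4 
   S5     S8   S5 
   S6     S9   S7 
   S7     S5   S7 
   S8     S2   S8 
   S9    S10   S9 
   S10   S11  S10 
 * S11   S12  S11 
   S12   S13  S12 
   S13    S9  S13 
(> = start, * = accepting)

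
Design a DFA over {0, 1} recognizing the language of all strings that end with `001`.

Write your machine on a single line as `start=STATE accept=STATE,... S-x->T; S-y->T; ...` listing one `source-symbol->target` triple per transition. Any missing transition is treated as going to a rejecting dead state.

start=S0; accept=S3; S0-0->S1; S0-1->S0; S1-0->S2; S1-1->S0; S2-0->S2; S2-1->S3; S3-0->S1; S3-1->S0

Let each state record the length of the longest suffix of the input read so far that is also a prefix of `001`. S1 means the last symbol is `0`; S2 means the last 2 symbols are `00`; S3 means the last 3 symbols are `001`. Accept only at S3, where the string currently ends in `001`.
With 4 states:
        0   1  
>  S0   S1  S0 
   S1   S2  S0 
   S2   S2  S3 
 * S3   S1  S0 
(> = start, * = accepting)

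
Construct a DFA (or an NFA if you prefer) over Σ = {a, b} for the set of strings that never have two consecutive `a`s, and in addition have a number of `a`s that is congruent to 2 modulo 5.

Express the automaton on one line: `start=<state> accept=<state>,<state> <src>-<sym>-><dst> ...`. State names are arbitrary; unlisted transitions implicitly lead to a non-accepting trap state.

Build one automaton per condition and run them in lockstep. One (3 states) tracks partial matches of the forbidden pattern `aa`; the other (5 states) tracks the count of `a`s modulo 5. Each combined state is a pair, one component from each; accept when both components accept.
A 15-state machine:
          a    b  
>  q0     q1   q0 
   q1     q2   q3 
   q2     q4   q2 
   q3     q5   q3 
   q4     q6   q4 
 * q5     q4   q7 
   q6     q8   q6 
 * q7     q9   q7 
   q8    q10   q8 
   q9     q6  q11 
   q10    q2  q10 
   q11   q12  q11 
   q12    q8  q13 
   q13   q14  q13 
   q14   q10   q0 
(> = start, * = accepting)

start=q0 accept=q5,q7 q0-a->q1 q0-b->q0 q1-a->q2 q1-b->q3 q2-a->q4 q2-b->q2 q3-a->q5 q3-b->q3 q4-a->q6 q4-b->q4 q5-a->q4 q5-b->q7 q6-a->q8 q6-b->q6 q7-a->q9 q7-b->q7 q8-a->q10 q8-b->q8 q9-a->q6 q9-b->q11 q10-a->q2 q10-b->q10 q11-a->q12 q11-b->q11 q12-a->q8 q12-b->q13 q13-a->q14 q13-b->q13 q14-a->q10 q14-b->q0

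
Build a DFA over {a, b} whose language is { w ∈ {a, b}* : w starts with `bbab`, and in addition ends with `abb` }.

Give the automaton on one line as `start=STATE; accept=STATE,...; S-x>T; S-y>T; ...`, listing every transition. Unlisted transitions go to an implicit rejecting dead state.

start=S0; accept=S7; S0-a>S1; S0-b>S2; S1-a>S1; S1-b>S1; S2-a>S1; S2-b>S3; S3-a>S4; S3-b>S1; S4-a>S1; S4-b>S5; S5-a>S6; S5-b>S7; S6-a>S6; S6-b>S5; S7-a>S6; S7-b>S8; S8-a>S6; S8-b>S8

Handle the two conditions separately and then intersect. The first has 6 states tracking whether the input so far still matches the prefix `bbab`; the second has 4 states tracking how much of the suffix `abb` has currently been matched. A product state is a pair (one from each), accepting exactly when both do. Minimizing collapses redundant product states.
9 states suffice.
        a   b  
>  S0   S1  S2 
   S1   S1  S1 
   S2   S1  S3 
   S3   S4  S1 
   S4   S1  S5 
   S5   S6  S7 
   S6   S6  S5 
 * S7   S6  S8 
   S8   S6  S8 
(> = start, * = accepting)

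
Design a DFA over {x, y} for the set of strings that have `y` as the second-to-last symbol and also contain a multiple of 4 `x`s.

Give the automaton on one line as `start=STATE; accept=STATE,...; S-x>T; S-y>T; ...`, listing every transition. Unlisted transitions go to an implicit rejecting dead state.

start=A; accept=E,H; A-x>B; A-y>C; B-x>D; B-y>B; C-x>B; C-y>E; D-x>F; D-y>D; E-x>B; E-y>E; F-x>A; F-y>G; G-x>H; G-y>G; H-x>B; H-y>C

Run two small machines in parallel and take their product. The first has 7 states tracking the last 2 symbols read; the second has 4 states tracking the count of `x`s modulo 4. A product state is a pair (one from each), accepting exactly when both do. Equivalent product states are then merged.
       x  y 
>  A   B  C 
   B   D  B 
   C   B  E 
   D   F  D 
 * E   B  E 
   F   A  G 
   G   H  G 
 * H   B  C 
(> = start, * = accepting)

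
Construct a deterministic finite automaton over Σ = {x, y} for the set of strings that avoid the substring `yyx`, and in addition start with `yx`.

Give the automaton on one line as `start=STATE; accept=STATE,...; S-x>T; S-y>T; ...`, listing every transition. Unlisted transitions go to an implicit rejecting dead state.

start=s0; accept=s3,s4,s5; s0-x>s1; s0-y>s2; s1-x>s1; s1-y>s1; s2-x>s3; s2-y>s1; s3-x>s3; s3-y>s4; s4-x>s3; s4-y>s5; s5-x>s1; s5-y>s5

Build one automaton per condition and run them in lockstep. The first has 4 states tracking partial matches of the forbidden pattern `yyx`; the second has 4 states tracking whether the input so far still matches the prefix `yx`. A product state is a pair (one from each), accepting exactly when both do. Equivalent product states are then merged.
6 states suffice.
        x   y  
>  s0   s1  s2 
   s1   s1  s1 
   s2   s3  s1 
 * s3   s3  s4 
 * s4   s3  s5 
 * s5   s1  s5 
(> = start, * = accepting)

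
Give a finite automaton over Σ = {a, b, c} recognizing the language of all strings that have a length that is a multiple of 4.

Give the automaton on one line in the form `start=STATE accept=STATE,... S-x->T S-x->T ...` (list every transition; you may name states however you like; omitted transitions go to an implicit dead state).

Only the length mod 4 matters, so use a 4-cycle: from any state, every input symbol moves to the next state, wrapping q3 back to q0. Mark q0 accepting.
        a   b   c  
>* q0   q1  q1  q1 
   q1   q2  q2  q2 
   q2   q3  q3  q3 
   q3   q0  q0  q0 
(> = start, * = accepting)

start=q0 accept=q0 q0-a->q1 q0-b->q1 q0-c->q1 q1-a->q2 q1-b->q2 q1-c->q2 q2-a->q3 q2-b->q3 q2-c->q3 q3-a->q0 q3-b->q0 q3-c->q0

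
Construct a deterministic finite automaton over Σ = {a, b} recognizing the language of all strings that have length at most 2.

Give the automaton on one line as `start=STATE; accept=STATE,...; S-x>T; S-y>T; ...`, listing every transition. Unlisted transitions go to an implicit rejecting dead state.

start=S0; accept=S0,S1,S2; S0-a>S1; S0-b>S1; S1-a>S2; S1-b>S2; S2-a>S3; S2-b>S3; S3-a>S3; S3-b>S3

We only need to distinguish lengths 0, 1, …, 2, and '>2'. Chain S0 → S1 → S2 → S3 on every symbol, with S3 looping. Accepting states: {S0, S1, S2}.
4 states suffice.
        a   b  
>* S0   S1  S1 
 * S1   S2  S2 
 * S2   S3  S3 
   S3   S3  S3 
(> = start, * = accepting)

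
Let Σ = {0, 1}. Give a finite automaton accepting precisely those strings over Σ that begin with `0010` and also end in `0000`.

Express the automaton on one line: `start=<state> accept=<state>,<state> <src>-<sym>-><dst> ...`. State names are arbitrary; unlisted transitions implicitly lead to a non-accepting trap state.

Run two small machines in parallel and take their product. One (6 states) tracks whether the input so far still matches the prefix `0010`; the other (5 states) tracks how much of the suffix `0000` has currently been matched. Each combined state is a pair, one component from each; accept when both components accept.
          0    1  
>  q0     q1   q2 
   q1     q3   q2 
   q2     q4   q2 
   q3     q5   q6 
   q4     q7   q2 
   q5     q8   q2 
   q6     q9   q2 
   q7     q5   q2 
   q8     q8   q2 
   q9    q10  q11 
   q10   q12  q11 
   q11    q9  q11 
   q12   q13  q11 
 * q13   q13  q11 
(> = start, * = accepting)

start=q0 accept=q13 q0-0->q1 q0-1->q2 q1-0->q3 q1-1->q2 q2-0->q4 q2-1->q2 q3-0->q5 q3-1->q6 q4-0->q7 q4-1->q2 q5-0->q8 q5-1->q2 q6-0->q9 q6-1->q2 q7-0->q5 q7-1->q2 q8-0->q8 q8-1->q2 q9-0->q10 q9-1->q11 q10-0->q12 q10-1->q11 q11-0->q9 q11-1->q11 q12-0->q13 q12-1->q11 q13-0->q13 q13-1->q11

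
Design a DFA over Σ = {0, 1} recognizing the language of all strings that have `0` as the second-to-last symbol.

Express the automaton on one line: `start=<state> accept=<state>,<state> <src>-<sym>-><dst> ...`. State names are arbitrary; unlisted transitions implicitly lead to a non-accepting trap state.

start=q0 accept=q3,q4 q0-0->q1 q0-1->q2 q1-0->q3 q1-1->q4 q2-0->q5 q2-1->q6 q3-0->q3 q3-1->q4 q4-0->q5 q4-1->q6 q5-0->q3 q5-1->q4 q6-0->q5 q6-1->q6

A DFA must remember the last 2 symbols (since which symbol is second-to-last isn't known until the input ends). Use one state per possible window of the last ≤2 symbols; accept from those whose window starts with `0`.
        0   1  
>  q0   q1  q2 
   q1   q3  q4 
   q2   q5  q6 
 * q3   q3  q4 
 * q4   q5  q6 
   q5   q3  q4 
   q6   q5  q6 
(> = start, * = accepting)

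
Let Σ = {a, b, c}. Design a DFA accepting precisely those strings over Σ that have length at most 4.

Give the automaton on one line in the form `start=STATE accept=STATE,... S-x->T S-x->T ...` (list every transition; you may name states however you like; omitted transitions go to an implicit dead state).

start=s0 accept=s0,s1,s2,s3,s4 s0-a->s1 s0-b->s1 s0-c->s1 s1-a->s2 s1-b->s2 s1-c->s2 s2-a->s3 s2-b->s3 s2-c->s3 s3-a->s4 s3-b->s4 s3-c->s4 s4-a->s5 s4-b->s5 s4-c->s5 s5-a->s5 s5-b->s5 s5-c->s5

We only need to distinguish lengths 0, 1, …, 4, and '>4'. Chain s0 → s1 → s2 → s3 → s4 → s5 on every symbol, with s5 looping. Accepting states: {s0, s1, s2, s3, s4}.
6 states suffice.
        a   b   c  
>* s0   s1  s1  s1 
 * s1   s2  s2  s2 
 * s2   s3  s3  s3 
 * s3   s4  s4  s4 
 * s4   s5  s5  s5 
   s5   s5  s5  s5 
(> = start, * = accepting)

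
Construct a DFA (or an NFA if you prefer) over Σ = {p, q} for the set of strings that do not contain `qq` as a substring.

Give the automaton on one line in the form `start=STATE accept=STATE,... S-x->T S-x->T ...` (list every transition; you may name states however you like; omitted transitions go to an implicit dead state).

start=A accept=A,B A-p->A A-q->B B-p->A B-q->C C-p->C C-q->C

Track partial matches of the forbidden pattern `qq`. State C is a dead state reached once `qq` has occurred; every other state accepts. A means no part of `qq` is currently matched.
With 3 states:
       p  q 
>* A   A  B 
 * B   A  C 
   C   C  C 
(> = start, * = accepting)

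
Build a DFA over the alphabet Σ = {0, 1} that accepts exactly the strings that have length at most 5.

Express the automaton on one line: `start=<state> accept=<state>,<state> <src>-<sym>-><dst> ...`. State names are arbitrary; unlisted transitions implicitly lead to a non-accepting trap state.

Count input length up to 6: every symbol moves from q0 toward q6, which means 'more than 5' and absorbs. Accept from {q0, q1, q2, q3, q4, q5}.
A 7-state machine:
        0   1  
>* q0   q1  q1 
 * q1   q2  q2 
 * q2   q3  q3 
 * q3   q4  q4 
 * q4   q5  q5 
 * q5   q6  q6 
   q6   q6  q6 
(> = start, * = accepting)

start=q0 accept=q0,q1,q2,q3,q4,q5 q0-0->q1 q0-1->q1 q1-0->q2 q1-1->q2 q2-0->q3 q2-1->q3 q3-0->q4 q3-1->q4 q4-0->q5 q4-1->q5 q5-0->q6 q5-1->q6 q6-0->q6 q6-1->q6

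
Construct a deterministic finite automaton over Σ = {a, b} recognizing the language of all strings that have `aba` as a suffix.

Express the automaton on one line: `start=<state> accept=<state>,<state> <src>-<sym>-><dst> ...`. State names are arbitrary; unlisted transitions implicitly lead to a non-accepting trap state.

Remember how much of `aba` the current input suffix matches. State S0 means no match yet; S1 means the last symbol is `a`; S2 means the last 2 symbols are `ab`; S3 means the last 3 symbols are `aba`. Only S3 accepts. On a mismatch, fall back to the longest proper suffix that is still a prefix of `aba`.
With 4 states:
        a   b  
>  S0   S1  S0 
   S1   S1  S2 
   S2   S3  S0 
 * S3   S1  S2 
(> = start, * = accepting)

start=S0 accept=S3 S0-a->S1 S0-b->S0 S1-a->S1 S1-b->S2 S2-a->S3 S2-b->S0 S3-a->S1 S3-b->S2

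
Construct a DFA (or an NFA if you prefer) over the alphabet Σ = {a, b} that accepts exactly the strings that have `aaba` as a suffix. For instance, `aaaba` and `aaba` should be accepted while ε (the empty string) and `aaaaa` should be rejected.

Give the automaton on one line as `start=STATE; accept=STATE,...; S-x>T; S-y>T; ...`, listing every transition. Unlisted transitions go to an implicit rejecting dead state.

Remember how much of `aaba` the current input suffix matches. State q0 means no match yet; q1 means the last symbol is `a`; q2 means the last 2 symbols are `aa`; q3 means the last 3 symbols are `aab`; q4 means the last 4 symbols are `aaba`. Only q4 accepts. On a mismatch, fall back to the longest proper suffix that is still a prefix of `aaba`.
A 5-state machine:
        a   b  
>  q0   q1  q0 
   q1   q2  q0 
   q2   q2  q3 
   q3   q4  q0 
 * q4   q2  q0 
(> = start, * = accepting)

start=q0; accept=q4; q0-a>q1; q0-b>q0; q1-a>q2; q1-b>q0; q2-a>q2; q2-b>q3; q3-a>q4; q3-b>q0; q4-a>q2; q4-b>q0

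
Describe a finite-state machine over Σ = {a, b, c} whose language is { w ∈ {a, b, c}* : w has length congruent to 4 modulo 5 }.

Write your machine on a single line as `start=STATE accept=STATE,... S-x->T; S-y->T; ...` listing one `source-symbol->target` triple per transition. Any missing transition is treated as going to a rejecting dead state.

start=q0; accept=q4; q0-a->q1; q0-b->q1; q0-c->q1; q1-a->q2; q1-b->q2; q1-c->q2; q2-a->q3; q2-b->q3; q2-c->q3; q3-a->q4; q3-b->q4; q3-c->q4; q4-a->q0; q4-b->q0; q4-c->q0

Count input length modulo 5: every symbol advances one step around the cycle q0 → q1 → q2 → q3 → q4 → q0. Accept at q4.
        a   b   c  
>  q0   q1  q1  q1 
   q1   q2  q2  q2 
   q2   q3  q3  q3 
   q3   q4  q4  q4 
 * q4   q0  q0  q0 
(> = start, * = accepting)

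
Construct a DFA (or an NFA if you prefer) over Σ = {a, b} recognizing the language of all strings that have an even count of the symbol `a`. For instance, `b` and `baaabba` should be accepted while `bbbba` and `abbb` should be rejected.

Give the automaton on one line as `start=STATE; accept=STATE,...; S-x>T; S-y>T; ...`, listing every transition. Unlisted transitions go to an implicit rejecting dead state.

The only thing that matters is how many `a`s have appeared, reduced mod 2. Use one state per residue: q0 for 0, …, q1 for 1. Reading `a` moves to the next residue; anything else stays put. q0 is accepting.
2 states suffice.
        a   b  
>* q0   q1  q0 
   q1   q0  q1 
(> = start, * = accepting)

start=q0; accept=q0; q0-a>q1; q0-b>q0; q1-a>q0; q1-b>q1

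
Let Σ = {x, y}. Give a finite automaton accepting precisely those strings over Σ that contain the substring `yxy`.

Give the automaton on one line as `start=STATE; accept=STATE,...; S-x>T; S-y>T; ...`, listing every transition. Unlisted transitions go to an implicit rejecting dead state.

start=q0; accept=q3; q0-x>q0; q0-y>q1; q1-x>q2; q1-y>q1; q2-x>q0; q2-y>q3; q3-x>q3; q3-y>q3

Track how much of `yxy` has been matched so far: state q0 is no progress, q3 is the absorbing accept state reached once `yxy` has occurred. Intermediate states record partial matches; on a mismatch, fall back to the longest reusable overlap.
With 4 states:
        x   y  
>  q0   q0  q1 
   q1   q2  q1 
   q2   q0  q3 
 * q3   q3  q3 
(> = start, * = accepting)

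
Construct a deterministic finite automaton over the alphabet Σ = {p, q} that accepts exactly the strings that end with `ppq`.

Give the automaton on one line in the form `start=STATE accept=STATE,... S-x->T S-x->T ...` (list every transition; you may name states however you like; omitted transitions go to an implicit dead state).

start=S0 accept=S3 S0-p->S1 S0-q->S0 S1-p->S2 S1-q->S0 S2-p->S2 S2-q->S3 S3-p->S1 S3-q->S0

Remember how much of `ppq` the current input suffix matches. State S0 means no match yet; S1 means the last symbol is `p`; S2 means the last 2 symbols are `pp`; S3 means the last 3 symbols are `ppq`. Only S3 accepts. On a mismatch, fall back to the longest proper suffix that is still a prefix of `ppq`.
4 states suffice.
        p   q  
>  S0   S1  S0 
   S1   S2  S0 
   S2   S2  S3 
 * S3   S1  S0 
(> = start, * = accepting)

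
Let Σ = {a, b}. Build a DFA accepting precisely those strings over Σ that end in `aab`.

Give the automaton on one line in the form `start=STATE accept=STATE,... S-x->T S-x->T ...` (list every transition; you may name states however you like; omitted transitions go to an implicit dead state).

Remember how much of `aab` the current input suffix matches. State s0 means no match yet; s1 means the last symbol is `a`; s2 means the last 2 symbols are `aa`; s3 means the last 3 symbols are `aab`. Only s3 accepts. On a mismatch, fall back to the longest proper suffix that is still a prefix of `aab`.
4 states suffice.
        a   b  
>  s0   s1  s0 
   s1   s2  s0 
   s2   s2  s3 
 * s3   s1  s0 
(> = start, * = accepting)

start=s0 accept=s3 s0-a->s1 s0-b->s0 s1-a->s2 s1-b->s0 s2-a->s2 s2-b->s3 s3-a->s1 s3-b->s0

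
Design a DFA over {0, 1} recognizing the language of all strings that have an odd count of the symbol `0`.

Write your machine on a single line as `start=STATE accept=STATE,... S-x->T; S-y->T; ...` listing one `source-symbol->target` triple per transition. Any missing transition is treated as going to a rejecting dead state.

start=q0; accept=q1; q0-0->q1; q0-1->q0; q1-0->q0; q1-1->q1

Keep the running count of `0`s modulo 2: each `0` advances along the cycle q0 → q1 → q0 while other symbols loop. Accept at q1.
A 2-state machine:
        0   1  
>  q0   q1  q0 
 * q1   q0  q1 
(> = start, * = accepting)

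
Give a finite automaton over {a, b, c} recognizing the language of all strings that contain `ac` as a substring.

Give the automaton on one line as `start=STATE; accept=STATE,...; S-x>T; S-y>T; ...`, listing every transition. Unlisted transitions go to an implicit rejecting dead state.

States q0..q1 record the length of the longest prefix of `ac` that matches the current input suffix. Reaching q2 means `ac` has been seen, and we stay there forever. Accept from q2.
A 3-state machine:
        a   b   c  
>  q0   q1  q0  q0 
   q1   q1  q0  q2 
 * q2   q2  q2  q2 
(> = start, * = accepting)

start=q0; accept=q2; q0-a>q1; q0-b>q0; q0-c>q0; q1-a>q1; q1-b>q0; q1-c>q2; q2-a>q2; q2-b>q2; q2-c>q2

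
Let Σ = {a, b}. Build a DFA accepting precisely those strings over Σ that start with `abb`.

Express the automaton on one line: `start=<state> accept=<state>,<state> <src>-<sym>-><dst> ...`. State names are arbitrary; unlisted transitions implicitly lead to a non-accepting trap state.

Walk along `abb` while the input agrees: from q0 take `a` to q1, and so on. Any deviation drops to the rejecting sink q4. Once q3 is reached the prefix is confirmed and every continuation is accepted.
        a   b  
>  q0   q1  q4 
   q1   q4  q2 
   q2   q4  q3 
 * q3   q3  q3 
   q4   q4  q4 
(> = start, * = accepting)

start=q0 accept=q3 q0-a->q1 q0-b->q4 q1-a->q4 q1-b->q2 q2-a->q4 q2-b->q3 q3-a->q3 q3-b->q3 q4-a->q4 q4-b->q4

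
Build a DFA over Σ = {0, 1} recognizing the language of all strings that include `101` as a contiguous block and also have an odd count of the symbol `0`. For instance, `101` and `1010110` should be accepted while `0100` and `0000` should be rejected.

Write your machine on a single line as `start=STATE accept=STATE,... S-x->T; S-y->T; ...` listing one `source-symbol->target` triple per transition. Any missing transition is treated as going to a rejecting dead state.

start=q0; accept=q6; q0-0->q1; q0-1->q2; q1-0->q0; q1-1->q3; q2-0->q4; q2-1->q2; q3-0->q5; q3-1->q3; q4-0->q0; q4-1->q6; q5-0->q1; q5-1->q7; q6-0->q7; q6-1->q6; q7-0->q6; q7-1->q7

Handle the two conditions separately and then intersect. The first has 4 states tracking whether and how much of `101` has been seen; the second has 2 states tracking the count of `0`s modulo 2. A product state is a pair (one from each), accepting exactly when both do.
8 states suffice.
        0   1  
>  q0   q1  q2 
   q1   q0  q3 
   q2   q4  q2 
   q3   q5  q3 
   q4   q0  q6 
   q5   q1  q7 
 * q6   q7  q6 
   q7   q6  q7 
(> = start, * = accepting)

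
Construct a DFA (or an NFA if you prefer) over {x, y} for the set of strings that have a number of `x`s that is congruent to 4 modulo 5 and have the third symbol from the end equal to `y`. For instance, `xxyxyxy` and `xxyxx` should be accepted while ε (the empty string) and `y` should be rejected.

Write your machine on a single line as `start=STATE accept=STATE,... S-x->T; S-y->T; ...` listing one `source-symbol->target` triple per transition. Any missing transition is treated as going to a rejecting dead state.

Handle the two conditions separately and then intersect. The first has 5 states tracking the count of `x`s modulo 5; the second has 15 states tracking the last 3 symbols read. A product state is a pair (one from each), accepting exactly when both do. Equivalent product states are then merged.
16 states suffice.
          x    y  
>  S0     S1   S0 
   S1     S2   S1 
   S2     S3   S4 
   S3     S5   S6 
   S4     S7   S4 
   S5     S0   S8 
   S6     S9  S10 
   S7    S11   S6 
   S8     S0  S12 
   S9     S0  S13 
   S10   S14  S10 
 * S11    S0   S8 
   S12    S0  S15 
 * S13    S0  S12 
 * S14    S0  S13 
 * S15    S0  S15 
(> = start, * = accepting)

start=S0; accept=S11,S13,S14,S15; S0-x->S1; S0-y->S0; S1-x->S2; S1-y->S1; S2-x->S3; S2-y->S4; S3-x->S5; S3-y->S6; S4-x->S7; S4-y->S4; S5-x->S0; S5-y->S8; S6-x->S9; S6-y->S10; S7-x->S11; S7-y->S6; S8-x->S0; S8-y->S12; S9-x->S0; S9-y->S13; S10-x->S14; S10-y->S10; S11-x->S0; S11-y->S8; S12-x->S0; S12-y->S15; S13-x->S0; S13-y->S12; S14-x->S0; S14-y->S13; S15-x->S0; S15-y->S15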